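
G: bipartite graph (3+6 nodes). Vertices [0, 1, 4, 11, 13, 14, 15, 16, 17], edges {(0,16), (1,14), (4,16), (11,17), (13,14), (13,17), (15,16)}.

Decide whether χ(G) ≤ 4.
A valid 4-coloring: color 1: [14, 16, 17]; color 2: [0, 1, 4, 11, 13, 15].
(χ(G) = 2 ≤ 4.)

Yes, G is 4-colorable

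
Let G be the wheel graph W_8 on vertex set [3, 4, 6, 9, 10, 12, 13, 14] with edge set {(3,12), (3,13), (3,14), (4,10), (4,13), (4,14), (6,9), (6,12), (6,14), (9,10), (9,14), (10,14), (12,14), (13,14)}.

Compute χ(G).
Clique number ω(G) = 3 (lower bound: χ ≥ ω).
Odd cycle [6, 12, 3, 13, 4, 10, 9] needs 3 colors (χ ≥ 3).
Vertex 14 is adjacent to every vertex of [3, 4, 6, 9, 10, 12, 13], which already need 3 colors among themselves, so 14 needs a new color (χ ≥ 4).
The coloring below uses 4 colors, so χ(G) = 4.
A valid 4-coloring: color 1: [14]; color 2: [3, 6, 10]; color 3: [9, 12, 13]; color 4: [4].

χ(G) = 4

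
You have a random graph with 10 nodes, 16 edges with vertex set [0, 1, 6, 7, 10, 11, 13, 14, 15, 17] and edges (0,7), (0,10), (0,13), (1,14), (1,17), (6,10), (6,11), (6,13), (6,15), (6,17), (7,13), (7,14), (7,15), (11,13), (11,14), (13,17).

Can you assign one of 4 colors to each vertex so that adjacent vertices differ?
A valid 4-coloring: color 1: [10, 13, 14, 15]; color 2: [1, 6, 7]; color 3: [0, 11, 17].
(χ(G) = 3 ≤ 4.)

Yes, G is 4-colorable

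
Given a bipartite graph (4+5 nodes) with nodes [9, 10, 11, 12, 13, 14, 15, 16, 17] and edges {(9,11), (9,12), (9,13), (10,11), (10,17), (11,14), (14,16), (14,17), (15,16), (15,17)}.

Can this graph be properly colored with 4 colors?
A valid 4-coloring: color 1: [9, 10, 14, 15]; color 2: [11, 12, 13, 16, 17].
(χ(G) = 2 ≤ 4.)

Yes, G is 4-colorable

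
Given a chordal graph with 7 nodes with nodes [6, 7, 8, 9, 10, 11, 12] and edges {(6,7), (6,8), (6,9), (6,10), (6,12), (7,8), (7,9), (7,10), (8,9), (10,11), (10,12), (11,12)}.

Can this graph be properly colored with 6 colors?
A valid 6-coloring: color 1: [6, 11]; color 2: [7, 12]; color 3: [9, 10]; color 4: [8].
(χ(G) = 4 ≤ 6.)

Yes, G is 6-colorable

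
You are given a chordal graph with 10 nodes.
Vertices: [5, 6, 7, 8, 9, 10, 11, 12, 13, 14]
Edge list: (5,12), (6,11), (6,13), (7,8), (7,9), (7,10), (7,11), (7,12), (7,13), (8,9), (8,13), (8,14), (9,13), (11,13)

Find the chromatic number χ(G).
Clique number ω(G) = 4 (lower bound: χ ≥ ω).
The clique on [7, 8, 9, 13] has size 4, forcing χ ≥ 4, and the coloring below uses 4 colors, so χ(G) = 4.
A valid 4-coloring: color 1: [5, 6, 7, 14]; color 2: [10, 12, 13]; color 3: [8, 11]; color 4: [9].

χ(G) = 4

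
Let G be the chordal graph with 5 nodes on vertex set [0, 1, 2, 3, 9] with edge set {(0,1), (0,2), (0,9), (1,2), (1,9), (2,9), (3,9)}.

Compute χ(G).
Clique number ω(G) = 4 (lower bound: χ ≥ ω).
The clique on [0, 1, 2, 9] has size 4, forcing χ ≥ 4, and the coloring below uses 4 colors, so χ(G) = 4.
A valid 4-coloring: color 1: [9]; color 2: [2, 3]; color 3: [1]; color 4: [0].

χ(G) = 4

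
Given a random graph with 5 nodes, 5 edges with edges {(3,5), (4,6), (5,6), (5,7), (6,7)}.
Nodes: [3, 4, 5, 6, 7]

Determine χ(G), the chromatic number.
χ(G) = 3

Clique number ω(G) = 3 (lower bound: χ ≥ ω).
The clique on [5, 6, 7] has size 3, forcing χ ≥ 3, and the coloring below uses 3 colors, so χ(G) = 3.
A valid 3-coloring: color 1: [4, 5]; color 2: [3, 6]; color 3: [7].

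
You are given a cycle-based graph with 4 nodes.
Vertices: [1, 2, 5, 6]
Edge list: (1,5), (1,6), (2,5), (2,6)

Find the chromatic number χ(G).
Clique number ω(G) = 2 (lower bound: χ ≥ ω).
The graph is bipartite (no odd cycle), so 2 colors suffice: χ(G) = 2.
A valid 2-coloring: color 1: [5, 6]; color 2: [1, 2].

χ(G) = 2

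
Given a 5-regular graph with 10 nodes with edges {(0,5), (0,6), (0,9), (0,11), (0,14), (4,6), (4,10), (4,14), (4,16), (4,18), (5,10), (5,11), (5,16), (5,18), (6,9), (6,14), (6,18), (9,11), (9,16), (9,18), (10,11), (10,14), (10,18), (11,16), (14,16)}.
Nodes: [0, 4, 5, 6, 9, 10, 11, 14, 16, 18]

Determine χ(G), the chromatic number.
χ(G) = 4

Clique number ω(G) = 3 (lower bound: χ ≥ ω).
Odd cycle [0, 14, 4, 18, 9] needs 3 colors (χ ≥ 3).
Vertex 6 is adjacent to every vertex of [0, 4, 9, 14, 18], which already need 3 colors among themselves, so 6 needs a new color (χ ≥ 4).
The coloring below uses 4 colors, so χ(G) = 4.
A valid 4-coloring: color 1: [0, 10, 16]; color 2: [5, 6]; color 3: [11, 14, 18]; color 4: [4, 9].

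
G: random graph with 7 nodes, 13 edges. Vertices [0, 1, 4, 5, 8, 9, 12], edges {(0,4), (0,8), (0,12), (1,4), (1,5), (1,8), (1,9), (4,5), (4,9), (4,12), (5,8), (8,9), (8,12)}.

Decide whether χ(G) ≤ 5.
A valid 5-coloring: color 1: [4, 8]; color 2: [1, 12]; color 3: [0, 5, 9].
(χ(G) = 3 ≤ 5.)

Yes, G is 5-colorable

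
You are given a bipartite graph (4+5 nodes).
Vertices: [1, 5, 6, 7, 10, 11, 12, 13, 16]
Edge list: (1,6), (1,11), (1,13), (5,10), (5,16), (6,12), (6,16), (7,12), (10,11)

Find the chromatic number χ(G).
χ(G) = 2

Clique number ω(G) = 2 (lower bound: χ ≥ ω).
The graph is bipartite (no odd cycle), so 2 colors suffice: χ(G) = 2.
A valid 2-coloring: color 1: [1, 10, 12, 16]; color 2: [5, 6, 7, 11, 13].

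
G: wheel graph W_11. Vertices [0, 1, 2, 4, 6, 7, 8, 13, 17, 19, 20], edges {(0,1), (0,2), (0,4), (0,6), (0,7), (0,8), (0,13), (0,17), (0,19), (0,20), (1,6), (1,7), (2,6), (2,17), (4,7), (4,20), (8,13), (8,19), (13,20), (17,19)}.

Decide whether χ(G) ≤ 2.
The clique on vertices [0, 1, 6] has size 3 > 2, so it alone needs 3 colors.

No, G is not 2-colorable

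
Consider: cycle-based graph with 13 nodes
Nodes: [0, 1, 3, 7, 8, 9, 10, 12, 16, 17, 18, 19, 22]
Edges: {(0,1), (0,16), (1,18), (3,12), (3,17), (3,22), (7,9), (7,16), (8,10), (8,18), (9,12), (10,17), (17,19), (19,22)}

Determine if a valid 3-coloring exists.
A valid 3-coloring: color 1: [1, 3, 8, 9, 16, 19]; color 2: [0, 7, 12, 17, 18, 22]; color 3: [10].
(χ(G) = 3 ≤ 3.)

Yes, G is 3-colorable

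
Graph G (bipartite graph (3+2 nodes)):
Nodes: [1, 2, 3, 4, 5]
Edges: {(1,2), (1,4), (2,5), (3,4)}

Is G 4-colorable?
A valid 4-coloring: color 1: [1, 3, 5]; color 2: [2, 4].
(χ(G) = 2 ≤ 4.)

Yes, G is 4-colorable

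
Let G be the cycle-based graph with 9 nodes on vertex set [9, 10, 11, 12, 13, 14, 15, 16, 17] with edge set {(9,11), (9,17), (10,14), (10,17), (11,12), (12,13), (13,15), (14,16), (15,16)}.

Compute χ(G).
Clique number ω(G) = 2 (lower bound: χ ≥ ω).
Odd cycle [15, 16, 14, 10, 17, 9, 11, 12, 13] needs 3 colors (χ ≥ 3).
The coloring below uses 3 colors, so χ(G) = 3.
A valid 3-coloring: color 1: [12, 14, 15, 17]; color 2: [9, 10, 13, 16]; color 3: [11].

χ(G) = 3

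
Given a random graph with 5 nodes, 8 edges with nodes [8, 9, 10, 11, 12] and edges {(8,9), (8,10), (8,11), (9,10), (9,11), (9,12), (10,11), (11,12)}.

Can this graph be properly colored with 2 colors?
The clique on vertices [8, 9, 10, 11] has size 4 > 2, so it alone needs 4 colors.

No, G is not 2-colorable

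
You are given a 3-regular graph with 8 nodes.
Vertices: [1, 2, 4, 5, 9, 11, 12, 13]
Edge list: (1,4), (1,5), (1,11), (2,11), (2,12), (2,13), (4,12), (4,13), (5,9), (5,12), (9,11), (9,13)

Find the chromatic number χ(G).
Clique number ω(G) = 2 (lower bound: χ ≥ ω).
Odd cycle [1, 11, 2, 13, 4] needs 3 colors (χ ≥ 3).
The coloring below uses 3 colors, so χ(G) = 3.
A valid 3-coloring: color 1: [5, 11, 13]; color 2: [1, 9, 12]; color 3: [2, 4].

χ(G) = 3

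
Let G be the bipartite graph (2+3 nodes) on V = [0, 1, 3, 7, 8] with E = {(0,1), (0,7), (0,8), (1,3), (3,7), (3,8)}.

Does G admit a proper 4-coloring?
Yes, G is 4-colorable

A valid 4-coloring: color 1: [0, 3]; color 2: [1, 7, 8].
(χ(G) = 2 ≤ 4.)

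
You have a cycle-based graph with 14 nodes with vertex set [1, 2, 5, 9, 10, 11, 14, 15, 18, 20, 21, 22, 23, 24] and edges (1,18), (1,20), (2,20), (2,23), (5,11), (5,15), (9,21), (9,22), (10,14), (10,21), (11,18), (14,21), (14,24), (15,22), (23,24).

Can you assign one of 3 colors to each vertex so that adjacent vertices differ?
Yes, G is 3-colorable

A valid 3-coloring: color 1: [1, 9, 11, 14, 15, 23]; color 2: [2, 5, 18, 21, 22, 24]; color 3: [10, 20].
(χ(G) = 3 ≤ 3.)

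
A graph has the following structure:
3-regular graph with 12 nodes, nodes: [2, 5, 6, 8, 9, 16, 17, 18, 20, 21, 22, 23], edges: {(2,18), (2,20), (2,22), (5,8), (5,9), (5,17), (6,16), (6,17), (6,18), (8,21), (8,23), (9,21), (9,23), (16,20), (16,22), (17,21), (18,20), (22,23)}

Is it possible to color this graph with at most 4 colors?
A valid 4-coloring: color 1: [8, 9, 17, 18, 22]; color 2: [2, 5, 16, 21, 23]; color 3: [6, 20].
(χ(G) = 3 ≤ 4.)

Yes, G is 4-colorable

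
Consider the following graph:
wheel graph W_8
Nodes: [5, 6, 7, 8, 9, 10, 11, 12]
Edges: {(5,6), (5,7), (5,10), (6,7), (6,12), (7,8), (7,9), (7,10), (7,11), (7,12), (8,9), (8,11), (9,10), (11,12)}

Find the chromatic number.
χ(G) = 4

Clique number ω(G) = 3 (lower bound: χ ≥ ω).
Odd cycle [8, 11, 12, 6, 5, 10, 9] needs 3 colors (χ ≥ 3).
Vertex 7 is adjacent to every vertex of [5, 6, 8, 9, 10, 11, 12], which already need 3 colors among themselves, so 7 needs a new color (χ ≥ 4).
The coloring below uses 4 colors, so χ(G) = 4.
A valid 4-coloring: color 1: [7]; color 2: [8, 10, 12]; color 3: [6, 9, 11]; color 4: [5].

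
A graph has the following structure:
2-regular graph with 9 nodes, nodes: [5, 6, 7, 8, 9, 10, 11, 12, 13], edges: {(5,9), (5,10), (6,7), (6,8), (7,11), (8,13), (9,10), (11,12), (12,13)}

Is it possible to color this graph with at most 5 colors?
A valid 5-coloring: color 1: [7, 8, 10, 12]; color 2: [6, 9, 11, 13]; color 3: [5].
(χ(G) = 3 ≤ 5.)

Yes, G is 5-colorable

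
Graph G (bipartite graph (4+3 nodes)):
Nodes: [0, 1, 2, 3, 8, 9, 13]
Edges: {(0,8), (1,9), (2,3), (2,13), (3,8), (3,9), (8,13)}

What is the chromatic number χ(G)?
χ(G) = 2

Clique number ω(G) = 2 (lower bound: χ ≥ ω).
The graph is bipartite (no odd cycle), so 2 colors suffice: χ(G) = 2.
A valid 2-coloring: color 1: [0, 1, 3, 13]; color 2: [2, 8, 9].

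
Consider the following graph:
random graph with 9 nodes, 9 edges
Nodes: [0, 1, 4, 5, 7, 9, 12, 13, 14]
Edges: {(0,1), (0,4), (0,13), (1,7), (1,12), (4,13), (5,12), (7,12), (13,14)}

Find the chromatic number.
Clique number ω(G) = 3 (lower bound: χ ≥ ω).
The clique on [0, 4, 13] has size 3, forcing χ ≥ 3, and the coloring below uses 3 colors, so χ(G) = 3.
A valid 3-coloring: color 1: [0, 9, 12, 14]; color 2: [1, 5, 13]; color 3: [4, 7].

χ(G) = 3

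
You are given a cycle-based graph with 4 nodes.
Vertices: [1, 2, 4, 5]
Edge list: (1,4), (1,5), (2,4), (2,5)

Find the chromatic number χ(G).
χ(G) = 2

Clique number ω(G) = 2 (lower bound: χ ≥ ω).
The graph is bipartite (no odd cycle), so 2 colors suffice: χ(G) = 2.
A valid 2-coloring: color 1: [1, 2]; color 2: [4, 5].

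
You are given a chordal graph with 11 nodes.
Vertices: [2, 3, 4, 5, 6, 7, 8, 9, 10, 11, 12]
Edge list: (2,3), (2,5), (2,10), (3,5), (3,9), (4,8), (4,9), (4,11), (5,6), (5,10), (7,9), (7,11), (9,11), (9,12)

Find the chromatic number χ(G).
χ(G) = 3

Clique number ω(G) = 3 (lower bound: χ ≥ ω).
The clique on [2, 5, 10] has size 3, forcing χ ≥ 3, and the coloring below uses 3 colors, so χ(G) = 3.
A valid 3-coloring: color 1: [5, 8, 9]; color 2: [3, 4, 6, 7, 10, 12]; color 3: [2, 11].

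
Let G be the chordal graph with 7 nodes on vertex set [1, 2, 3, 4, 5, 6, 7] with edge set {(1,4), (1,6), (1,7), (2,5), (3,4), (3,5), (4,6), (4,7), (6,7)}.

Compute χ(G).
Clique number ω(G) = 4 (lower bound: χ ≥ ω).
The clique on [1, 4, 6, 7] has size 4, forcing χ ≥ 4, and the coloring below uses 4 colors, so χ(G) = 4.
A valid 4-coloring: color 1: [4, 5]; color 2: [1, 2, 3]; color 3: [7]; color 4: [6].

χ(G) = 4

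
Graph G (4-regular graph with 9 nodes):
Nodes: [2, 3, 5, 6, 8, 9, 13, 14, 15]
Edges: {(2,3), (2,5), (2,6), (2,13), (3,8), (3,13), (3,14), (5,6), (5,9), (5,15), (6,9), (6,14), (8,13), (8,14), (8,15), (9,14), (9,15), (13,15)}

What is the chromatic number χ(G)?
Clique number ω(G) = 3 (lower bound: χ ≥ ω).
The clique on [2, 3, 13] has size 3, forcing χ ≥ 3, and the coloring below uses 3 colors, so χ(G) = 3.
A valid 3-coloring: color 1: [2, 8, 9]; color 2: [5, 13, 14]; color 3: [3, 6, 15].

χ(G) = 3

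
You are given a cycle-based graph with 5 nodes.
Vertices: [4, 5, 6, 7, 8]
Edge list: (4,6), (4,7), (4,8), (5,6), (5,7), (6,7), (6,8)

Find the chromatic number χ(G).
Clique number ω(G) = 3 (lower bound: χ ≥ ω).
The clique on [4, 6, 8] has size 3, forcing χ ≥ 3, and the coloring below uses 3 colors, so χ(G) = 3.
A valid 3-coloring: color 1: [6]; color 2: [7, 8]; color 3: [4, 5].

χ(G) = 3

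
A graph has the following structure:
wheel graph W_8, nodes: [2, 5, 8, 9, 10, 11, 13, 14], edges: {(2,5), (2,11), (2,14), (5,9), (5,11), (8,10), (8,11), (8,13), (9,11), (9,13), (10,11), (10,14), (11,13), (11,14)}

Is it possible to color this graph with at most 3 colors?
No, G is not 3-colorable

Odd cycle [10, 14, 2, 5, 9, 13, 8] needs 3 colors (χ ≥ 3).
Vertex 11 is adjacent to every vertex of [2, 5, 8, 9, 10, 13, 14], which already need 3 colors among themselves, so 11 needs a new color (χ ≥ 4).
Hence χ(G) ≥ 4 > 3, so no proper 3-coloring exists.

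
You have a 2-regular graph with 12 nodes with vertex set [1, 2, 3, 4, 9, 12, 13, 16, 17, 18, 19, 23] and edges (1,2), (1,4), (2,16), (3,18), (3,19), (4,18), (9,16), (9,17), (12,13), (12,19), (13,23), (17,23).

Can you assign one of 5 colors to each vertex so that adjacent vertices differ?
Yes, G is 5-colorable

A valid 5-coloring: color 1: [1, 13, 16, 17, 18, 19]; color 2: [2, 3, 4, 9, 12, 23].
(χ(G) = 2 ≤ 5.)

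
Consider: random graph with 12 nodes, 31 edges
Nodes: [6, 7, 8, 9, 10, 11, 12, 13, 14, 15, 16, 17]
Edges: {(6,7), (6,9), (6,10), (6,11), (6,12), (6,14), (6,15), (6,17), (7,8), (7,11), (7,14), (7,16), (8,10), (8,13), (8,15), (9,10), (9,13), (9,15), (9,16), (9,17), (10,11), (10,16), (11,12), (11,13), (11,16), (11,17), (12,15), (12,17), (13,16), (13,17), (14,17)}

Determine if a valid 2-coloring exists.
No, G is not 2-colorable

The clique on vertices [6, 11, 12, 17] has size 4 > 2, so it alone needs 4 colors.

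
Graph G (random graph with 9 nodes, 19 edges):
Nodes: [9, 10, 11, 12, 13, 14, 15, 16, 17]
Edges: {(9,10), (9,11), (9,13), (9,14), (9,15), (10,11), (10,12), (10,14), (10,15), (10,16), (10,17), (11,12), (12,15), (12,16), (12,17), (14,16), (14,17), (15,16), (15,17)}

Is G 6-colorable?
Yes, G is 6-colorable

A valid 6-coloring: color 1: [10, 13]; color 2: [9, 12]; color 3: [11, 14, 15]; color 4: [16, 17].
(χ(G) = 4 ≤ 6.)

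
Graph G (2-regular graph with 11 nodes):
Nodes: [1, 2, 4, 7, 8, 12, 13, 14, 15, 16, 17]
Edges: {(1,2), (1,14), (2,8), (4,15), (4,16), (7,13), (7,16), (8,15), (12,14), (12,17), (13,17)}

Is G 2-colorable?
No, G is not 2-colorable

Odd cycle [13, 7, 16, 4, 15, 8, 2, 1, 14, 12, 17] needs 3 colors (χ ≥ 3).
Hence χ(G) ≥ 3 > 2, so no proper 2-coloring exists.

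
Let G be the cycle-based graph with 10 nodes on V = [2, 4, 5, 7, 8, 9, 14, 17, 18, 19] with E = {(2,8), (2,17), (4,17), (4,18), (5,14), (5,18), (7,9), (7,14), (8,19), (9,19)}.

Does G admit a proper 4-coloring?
A valid 4-coloring: color 1: [2, 4, 5, 7, 19]; color 2: [8, 9, 14, 17, 18].
(χ(G) = 2 ≤ 4.)

Yes, G is 4-colorable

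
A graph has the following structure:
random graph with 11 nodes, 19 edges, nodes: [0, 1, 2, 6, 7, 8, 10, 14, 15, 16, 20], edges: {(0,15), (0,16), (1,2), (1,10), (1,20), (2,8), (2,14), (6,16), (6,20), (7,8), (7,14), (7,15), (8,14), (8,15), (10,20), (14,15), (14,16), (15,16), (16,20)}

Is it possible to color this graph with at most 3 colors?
No, G is not 3-colorable

The clique on vertices [7, 8, 14, 15] has size 4 > 3, so it alone needs 4 colors.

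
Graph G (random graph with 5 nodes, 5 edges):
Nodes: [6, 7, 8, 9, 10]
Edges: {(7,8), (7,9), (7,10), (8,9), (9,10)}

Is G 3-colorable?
A valid 3-coloring: color 1: [6, 9]; color 2: [7]; color 3: [8, 10].
(χ(G) = 3 ≤ 3.)

Yes, G is 3-colorable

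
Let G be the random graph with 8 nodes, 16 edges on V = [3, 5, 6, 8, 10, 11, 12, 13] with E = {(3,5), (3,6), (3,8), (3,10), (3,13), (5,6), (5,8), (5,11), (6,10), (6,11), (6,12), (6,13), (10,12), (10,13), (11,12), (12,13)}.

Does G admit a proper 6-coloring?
Yes, G is 6-colorable

A valid 6-coloring: color 1: [6, 8]; color 2: [3, 12]; color 3: [5, 10]; color 4: [11, 13].
(χ(G) = 4 ≤ 6.)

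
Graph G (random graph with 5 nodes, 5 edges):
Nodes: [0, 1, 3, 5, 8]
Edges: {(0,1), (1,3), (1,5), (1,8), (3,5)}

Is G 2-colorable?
The clique on vertices [1, 3, 5] has size 3 > 2, so it alone needs 3 colors.

No, G is not 2-colorable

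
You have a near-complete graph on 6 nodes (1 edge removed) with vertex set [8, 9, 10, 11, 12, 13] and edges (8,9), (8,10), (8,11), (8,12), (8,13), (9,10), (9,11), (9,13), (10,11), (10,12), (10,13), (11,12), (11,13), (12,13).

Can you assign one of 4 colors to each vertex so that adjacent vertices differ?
The clique on vertices [8, 9, 10, 11, 13] has size 5 > 4, so it alone needs 5 colors.

No, G is not 4-colorable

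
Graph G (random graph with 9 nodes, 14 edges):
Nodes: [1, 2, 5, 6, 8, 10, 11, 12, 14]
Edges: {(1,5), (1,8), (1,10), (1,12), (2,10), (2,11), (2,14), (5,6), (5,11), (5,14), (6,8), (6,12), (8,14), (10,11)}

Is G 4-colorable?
A valid 4-coloring: color 1: [5, 8, 10, 12]; color 2: [1, 2, 6]; color 3: [11, 14].
(χ(G) = 3 ≤ 4.)

Yes, G is 4-colorable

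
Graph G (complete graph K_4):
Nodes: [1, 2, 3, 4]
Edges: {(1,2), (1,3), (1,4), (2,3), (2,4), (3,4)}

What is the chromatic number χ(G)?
χ(G) = 4

Clique number ω(G) = 4 (lower bound: χ ≥ ω).
The clique on [1, 2, 3, 4] has size 4, forcing χ ≥ 4, and the coloring below uses 4 colors, so χ(G) = 4.
A valid 4-coloring: color 1: [3]; color 2: [4]; color 3: [2]; color 4: [1].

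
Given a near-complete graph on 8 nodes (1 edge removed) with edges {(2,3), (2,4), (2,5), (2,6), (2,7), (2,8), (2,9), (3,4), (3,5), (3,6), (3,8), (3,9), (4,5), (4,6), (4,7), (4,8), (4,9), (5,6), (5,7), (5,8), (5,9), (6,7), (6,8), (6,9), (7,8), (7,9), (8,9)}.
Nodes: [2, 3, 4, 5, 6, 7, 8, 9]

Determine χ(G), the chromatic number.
Clique number ω(G) = 7 (lower bound: χ ≥ ω).
The clique on [2, 3, 4, 5, 6, 8, 9] has size 7, forcing χ ≥ 7, and the coloring below uses 7 colors, so χ(G) = 7.
A valid 7-coloring: color 1: [6]; color 2: [2]; color 3: [5]; color 4: [8]; color 5: [4]; color 6: [9]; color 7: [3, 7].

χ(G) = 7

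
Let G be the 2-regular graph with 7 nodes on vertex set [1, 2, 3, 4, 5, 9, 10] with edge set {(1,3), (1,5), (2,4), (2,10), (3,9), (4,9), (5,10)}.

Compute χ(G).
Clique number ω(G) = 2 (lower bound: χ ≥ ω).
Odd cycle [10, 5, 1, 3, 9, 4, 2] needs 3 colors (χ ≥ 3).
The coloring below uses 3 colors, so χ(G) = 3.
A valid 3-coloring: color 1: [1, 4, 10]; color 2: [2, 3, 5]; color 3: [9].

χ(G) = 3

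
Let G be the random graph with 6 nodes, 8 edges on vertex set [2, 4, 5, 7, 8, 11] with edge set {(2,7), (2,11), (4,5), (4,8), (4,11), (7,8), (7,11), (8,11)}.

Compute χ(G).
Clique number ω(G) = 3 (lower bound: χ ≥ ω).
The clique on [4, 8, 11] has size 3, forcing χ ≥ 3, and the coloring below uses 3 colors, so χ(G) = 3.
A valid 3-coloring: color 1: [5, 11]; color 2: [4, 7]; color 3: [2, 8].

χ(G) = 3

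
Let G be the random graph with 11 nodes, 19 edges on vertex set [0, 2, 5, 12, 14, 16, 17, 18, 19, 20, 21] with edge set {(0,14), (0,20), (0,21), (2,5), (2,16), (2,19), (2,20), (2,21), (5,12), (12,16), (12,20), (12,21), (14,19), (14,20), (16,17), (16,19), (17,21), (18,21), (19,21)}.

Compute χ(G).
Clique number ω(G) = 3 (lower bound: χ ≥ ω).
The clique on [0, 14, 20] has size 3, forcing χ ≥ 3, and the coloring below uses 3 colors, so χ(G) = 3.
A valid 3-coloring: color 1: [5, 16, 20, 21]; color 2: [2, 12, 14, 17, 18]; color 3: [0, 19].

χ(G) = 3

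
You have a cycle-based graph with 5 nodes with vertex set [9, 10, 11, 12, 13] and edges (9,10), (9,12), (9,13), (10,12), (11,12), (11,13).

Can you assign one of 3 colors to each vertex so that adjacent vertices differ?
Yes, G is 3-colorable

A valid 3-coloring: color 1: [12, 13]; color 2: [9, 11]; color 3: [10].
(χ(G) = 3 ≤ 3.)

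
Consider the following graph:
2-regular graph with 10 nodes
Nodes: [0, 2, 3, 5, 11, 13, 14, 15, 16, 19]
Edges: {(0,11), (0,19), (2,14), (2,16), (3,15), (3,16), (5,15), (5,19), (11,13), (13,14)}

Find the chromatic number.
χ(G) = 2

Clique number ω(G) = 2 (lower bound: χ ≥ ω).
The graph is bipartite (no odd cycle), so 2 colors suffice: χ(G) = 2.
A valid 2-coloring: color 1: [11, 14, 15, 16, 19]; color 2: [0, 2, 3, 5, 13].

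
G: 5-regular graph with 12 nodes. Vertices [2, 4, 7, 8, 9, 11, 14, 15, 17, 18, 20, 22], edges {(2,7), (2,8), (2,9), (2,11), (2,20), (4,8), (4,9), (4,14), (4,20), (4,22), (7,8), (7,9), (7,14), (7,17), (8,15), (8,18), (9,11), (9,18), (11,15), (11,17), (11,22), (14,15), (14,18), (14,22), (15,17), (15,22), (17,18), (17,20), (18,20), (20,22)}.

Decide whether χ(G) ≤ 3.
Suppose a proper 3-coloring c exists. The clique [2, 7, 8] takes 3 distinct colors; by symmetry let c(2) = 1, c(7) = 2, c(8) = 3.
- Vertex 9: neighbors [2, 7] already have colors [1, 2] ⇒ c(9) = 3.
- Vertex 11: neighbors [2, 9] already have colors [1, 3] ⇒ c(11) = 2.
- Vertex 15: neighbors [11, 8] already have colors [2, 3] ⇒ c(15) = 1.
- Vertex 14: neighbors [15, 7] already have colors [1, 2] ⇒ c(14) = 3.
- Vertex 22: neighbors [15, 11, 14] already have colors [1, 2, 3] — all 3 colors blocked. Contradiction.
The forced assignments end in a contradiction, so G has no proper 3-coloring (χ ≥ 4).

No, G is not 3-colorable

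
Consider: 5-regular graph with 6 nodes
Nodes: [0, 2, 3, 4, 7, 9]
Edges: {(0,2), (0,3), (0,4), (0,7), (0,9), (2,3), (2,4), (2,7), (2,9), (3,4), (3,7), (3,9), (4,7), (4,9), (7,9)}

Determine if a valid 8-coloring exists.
Yes, G is 8-colorable

A valid 8-coloring: color 1: [3]; color 2: [7]; color 3: [9]; color 4: [2]; color 5: [0]; color 6: [4].
(χ(G) = 6 ≤ 8.)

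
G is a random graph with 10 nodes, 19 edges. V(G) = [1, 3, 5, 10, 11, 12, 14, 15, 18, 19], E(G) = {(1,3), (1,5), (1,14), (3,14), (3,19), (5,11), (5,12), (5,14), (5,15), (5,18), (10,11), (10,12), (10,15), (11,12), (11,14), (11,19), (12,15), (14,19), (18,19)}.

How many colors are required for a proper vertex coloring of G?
χ(G) = 4

Clique number ω(G) = 3 (lower bound: χ ≥ ω).
Odd cycle [5, 1, 3, 19, 11] needs 3 colors (χ ≥ 3).
Vertex 14 is adjacent to every vertex of [1, 3, 5, 11, 19], which already need 3 colors among themselves, so 14 needs a new color (χ ≥ 4).
The coloring below uses 4 colors, so χ(G) = 4.
A valid 4-coloring: color 1: [5, 10, 19]; color 2: [1, 11, 15, 18]; color 3: [12, 14]; color 4: [3].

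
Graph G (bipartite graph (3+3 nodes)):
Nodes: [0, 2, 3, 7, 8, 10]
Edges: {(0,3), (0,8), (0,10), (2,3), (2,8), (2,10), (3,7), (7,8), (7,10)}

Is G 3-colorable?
A valid 3-coloring: color 1: [0, 2, 7]; color 2: [3, 8, 10].
(χ(G) = 2 ≤ 3.)

Yes, G is 3-colorable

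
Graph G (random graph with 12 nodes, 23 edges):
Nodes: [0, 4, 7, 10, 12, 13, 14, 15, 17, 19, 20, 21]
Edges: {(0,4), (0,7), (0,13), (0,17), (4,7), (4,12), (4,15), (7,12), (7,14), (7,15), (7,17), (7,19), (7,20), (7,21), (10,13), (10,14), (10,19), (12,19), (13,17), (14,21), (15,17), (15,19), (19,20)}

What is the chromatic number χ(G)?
Clique number ω(G) = 3 (lower bound: χ ≥ ω).
The clique on [0, 13, 17] has size 3, forcing χ ≥ 3, and the coloring below uses 3 colors, so χ(G) = 3.
A valid 3-coloring: color 1: [7, 13]; color 2: [4, 14, 17, 19]; color 3: [0, 10, 12, 15, 20, 21].

χ(G) = 3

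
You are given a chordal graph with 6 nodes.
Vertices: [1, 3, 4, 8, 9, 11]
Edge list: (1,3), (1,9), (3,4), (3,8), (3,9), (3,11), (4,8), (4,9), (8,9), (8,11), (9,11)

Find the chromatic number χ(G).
χ(G) = 4

Clique number ω(G) = 4 (lower bound: χ ≥ ω).
The clique on [3, 8, 9, 11] has size 4, forcing χ ≥ 4, and the coloring below uses 4 colors, so χ(G) = 4.
A valid 4-coloring: color 1: [9]; color 2: [3]; color 3: [1, 8]; color 4: [4, 11].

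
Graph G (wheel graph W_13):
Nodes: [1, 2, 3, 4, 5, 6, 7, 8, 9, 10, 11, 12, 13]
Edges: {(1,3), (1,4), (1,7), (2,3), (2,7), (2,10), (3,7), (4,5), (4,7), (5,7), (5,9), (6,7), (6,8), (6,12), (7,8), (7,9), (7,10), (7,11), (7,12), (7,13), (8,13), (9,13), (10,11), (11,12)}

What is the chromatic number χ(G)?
χ(G) = 3

Clique number ω(G) = 3 (lower bound: χ ≥ ω).
The clique on [1, 3, 7] has size 3, forcing χ ≥ 3, and the coloring below uses 3 colors, so χ(G) = 3.
A valid 3-coloring: color 1: [7]; color 2: [1, 2, 5, 6, 11, 13]; color 3: [3, 4, 8, 9, 10, 12].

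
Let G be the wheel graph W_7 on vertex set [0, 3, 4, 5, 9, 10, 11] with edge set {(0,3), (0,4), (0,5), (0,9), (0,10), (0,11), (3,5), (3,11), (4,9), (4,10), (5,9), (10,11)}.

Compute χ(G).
Clique number ω(G) = 3 (lower bound: χ ≥ ω).
The clique on [0, 4, 9] has size 3, forcing χ ≥ 3, and the coloring below uses 3 colors, so χ(G) = 3.
A valid 3-coloring: color 1: [0]; color 2: [3, 9, 10]; color 3: [4, 5, 11].

χ(G) = 3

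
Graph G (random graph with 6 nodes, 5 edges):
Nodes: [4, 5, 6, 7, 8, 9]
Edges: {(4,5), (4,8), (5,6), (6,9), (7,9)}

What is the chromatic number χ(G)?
χ(G) = 2

Clique number ω(G) = 2 (lower bound: χ ≥ ω).
The graph is bipartite (no odd cycle), so 2 colors suffice: χ(G) = 2.
A valid 2-coloring: color 1: [4, 6, 7]; color 2: [5, 8, 9].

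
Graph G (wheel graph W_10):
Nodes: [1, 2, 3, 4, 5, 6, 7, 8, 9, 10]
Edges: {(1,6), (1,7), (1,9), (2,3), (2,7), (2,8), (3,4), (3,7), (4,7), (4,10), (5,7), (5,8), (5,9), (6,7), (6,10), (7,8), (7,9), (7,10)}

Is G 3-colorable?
No, G is not 3-colorable

Odd cycle [1, 6, 10, 4, 3, 2, 8, 5, 9] needs 3 colors (χ ≥ 3).
Vertex 7 is adjacent to every vertex of [1, 2, 3, 4, 5, 6, 8, 9, 10], which already need 3 colors among themselves, so 7 needs a new color (χ ≥ 4).
Hence χ(G) ≥ 4 > 3, so no proper 3-coloring exists.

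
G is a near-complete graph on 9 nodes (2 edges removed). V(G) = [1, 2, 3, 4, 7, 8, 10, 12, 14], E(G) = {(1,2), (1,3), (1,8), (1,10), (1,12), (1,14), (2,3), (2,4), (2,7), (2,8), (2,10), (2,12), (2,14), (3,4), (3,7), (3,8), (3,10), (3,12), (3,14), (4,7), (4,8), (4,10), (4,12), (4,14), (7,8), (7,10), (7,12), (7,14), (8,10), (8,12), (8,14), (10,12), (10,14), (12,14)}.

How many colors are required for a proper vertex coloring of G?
χ(G) = 8

Clique number ω(G) = 8 (lower bound: χ ≥ ω).
The clique on [2, 3, 4, 7, 8, 10, 12, 14] has size 8, forcing χ ≥ 8, and the coloring below uses 8 colors, so χ(G) = 8.
A valid 8-coloring: color 1: [2]; color 2: [3]; color 3: [10]; color 4: [14]; color 5: [12]; color 6: [8]; color 7: [1, 4]; color 8: [7].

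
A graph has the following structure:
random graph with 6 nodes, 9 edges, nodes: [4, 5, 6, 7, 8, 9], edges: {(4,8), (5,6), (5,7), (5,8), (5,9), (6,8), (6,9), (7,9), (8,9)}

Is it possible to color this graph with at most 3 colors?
The clique on vertices [5, 6, 8, 9] has size 4 > 3, so it alone needs 4 colors.

No, G is not 3-colorable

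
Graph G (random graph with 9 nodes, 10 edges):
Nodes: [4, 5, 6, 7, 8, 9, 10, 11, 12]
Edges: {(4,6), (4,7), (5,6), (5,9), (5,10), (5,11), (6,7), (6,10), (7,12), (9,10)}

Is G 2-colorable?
No, G is not 2-colorable

The clique on vertices [4, 6, 7] has size 3 > 2, so it alone needs 3 colors.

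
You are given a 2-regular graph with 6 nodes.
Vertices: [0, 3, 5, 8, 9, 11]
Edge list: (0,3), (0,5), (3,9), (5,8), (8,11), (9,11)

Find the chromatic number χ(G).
χ(G) = 2

Clique number ω(G) = 2 (lower bound: χ ≥ ω).
The graph is bipartite (no odd cycle), so 2 colors suffice: χ(G) = 2.
A valid 2-coloring: color 1: [3, 5, 11]; color 2: [0, 8, 9].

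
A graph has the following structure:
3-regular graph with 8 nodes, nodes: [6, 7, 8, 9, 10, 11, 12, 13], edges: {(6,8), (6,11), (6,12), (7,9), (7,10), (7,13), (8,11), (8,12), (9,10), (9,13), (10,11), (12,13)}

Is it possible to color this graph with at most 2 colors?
The clique on vertices [6, 8, 11] has size 3 > 2, so it alone needs 3 colors.

No, G is not 2-colorable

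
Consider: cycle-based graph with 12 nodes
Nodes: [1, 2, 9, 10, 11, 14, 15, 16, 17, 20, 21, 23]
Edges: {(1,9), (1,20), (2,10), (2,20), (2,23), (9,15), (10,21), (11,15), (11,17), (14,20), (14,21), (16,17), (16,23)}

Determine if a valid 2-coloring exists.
No, G is not 2-colorable

Odd cycle [9, 15, 11, 17, 16, 23, 2, 20, 1] needs 3 colors (χ ≥ 3).
Hence χ(G) ≥ 3 > 2, so no proper 2-coloring exists.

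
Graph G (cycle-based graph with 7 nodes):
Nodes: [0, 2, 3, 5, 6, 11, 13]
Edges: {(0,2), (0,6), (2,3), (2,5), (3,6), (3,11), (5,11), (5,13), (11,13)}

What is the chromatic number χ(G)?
χ(G) = 3

Clique number ω(G) = 3 (lower bound: χ ≥ ω).
The clique on [5, 11, 13] has size 3, forcing χ ≥ 3, and the coloring below uses 3 colors, so χ(G) = 3.
A valid 3-coloring: color 1: [0, 3, 5]; color 2: [2, 6, 11]; color 3: [13].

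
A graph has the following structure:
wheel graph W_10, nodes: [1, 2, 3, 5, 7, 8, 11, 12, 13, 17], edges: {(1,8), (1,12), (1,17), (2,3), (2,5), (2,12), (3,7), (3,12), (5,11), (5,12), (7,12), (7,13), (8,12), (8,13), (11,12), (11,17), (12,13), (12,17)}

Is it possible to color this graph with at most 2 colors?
The clique on vertices [1, 8, 12] has size 3 > 2, so it alone needs 3 colors.

No, G is not 2-colorable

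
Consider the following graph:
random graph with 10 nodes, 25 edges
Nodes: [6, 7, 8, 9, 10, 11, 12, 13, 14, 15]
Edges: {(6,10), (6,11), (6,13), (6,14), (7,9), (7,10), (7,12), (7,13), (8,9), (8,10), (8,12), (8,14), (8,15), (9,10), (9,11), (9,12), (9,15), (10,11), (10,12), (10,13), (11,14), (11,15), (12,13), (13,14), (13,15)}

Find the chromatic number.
Clique number ω(G) = 4 (lower bound: χ ≥ ω).
The clique on [8, 9, 10, 12] has size 4, forcing χ ≥ 4, and the coloring below uses 4 colors, so χ(G) = 4.
A valid 4-coloring: color 1: [10, 14, 15]; color 2: [9, 13]; color 3: [11, 12]; color 4: [6, 7, 8].

χ(G) = 4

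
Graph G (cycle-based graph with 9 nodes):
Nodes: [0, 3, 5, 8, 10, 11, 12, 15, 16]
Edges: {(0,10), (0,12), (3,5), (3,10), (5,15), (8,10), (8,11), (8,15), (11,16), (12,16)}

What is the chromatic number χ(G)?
Clique number ω(G) = 2 (lower bound: χ ≥ ω).
Odd cycle [10, 3, 5, 15, 8] needs 3 colors (χ ≥ 3).
The coloring below uses 3 colors, so χ(G) = 3.
A valid 3-coloring: color 1: [0, 3, 8, 16]; color 2: [10, 11, 12, 15]; color 3: [5].

χ(G) = 3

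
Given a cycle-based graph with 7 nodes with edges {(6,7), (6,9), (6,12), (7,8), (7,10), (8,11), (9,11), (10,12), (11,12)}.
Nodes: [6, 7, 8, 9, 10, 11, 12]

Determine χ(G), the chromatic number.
χ(G) = 3

Clique number ω(G) = 2 (lower bound: χ ≥ ω).
Odd cycle [11, 8, 7, 6, 9] needs 3 colors (χ ≥ 3).
The coloring below uses 3 colors, so χ(G) = 3.
A valid 3-coloring: color 1: [6, 10, 11]; color 2: [7, 9, 12]; color 3: [8].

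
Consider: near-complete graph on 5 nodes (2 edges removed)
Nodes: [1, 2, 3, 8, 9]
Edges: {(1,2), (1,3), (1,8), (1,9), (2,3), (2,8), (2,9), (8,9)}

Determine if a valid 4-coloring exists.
Yes, G is 4-colorable

A valid 4-coloring: color 1: [1]; color 2: [2]; color 3: [3, 8]; color 4: [9].
(χ(G) = 4 ≤ 4.)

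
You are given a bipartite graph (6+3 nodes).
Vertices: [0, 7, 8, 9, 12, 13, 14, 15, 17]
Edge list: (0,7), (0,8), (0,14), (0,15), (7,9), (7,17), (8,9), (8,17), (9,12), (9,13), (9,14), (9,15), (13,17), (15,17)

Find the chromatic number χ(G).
χ(G) = 2

Clique number ω(G) = 2 (lower bound: χ ≥ ω).
The graph is bipartite (no odd cycle), so 2 colors suffice: χ(G) = 2.
A valid 2-coloring: color 1: [0, 9, 17]; color 2: [7, 8, 12, 13, 14, 15].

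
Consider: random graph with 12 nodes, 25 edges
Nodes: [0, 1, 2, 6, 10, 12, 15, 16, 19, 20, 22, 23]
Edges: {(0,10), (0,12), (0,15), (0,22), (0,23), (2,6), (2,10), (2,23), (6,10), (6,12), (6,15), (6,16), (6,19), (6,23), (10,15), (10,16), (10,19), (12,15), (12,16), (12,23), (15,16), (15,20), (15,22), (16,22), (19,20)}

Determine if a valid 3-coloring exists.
No, G is not 3-colorable

The clique on vertices [6, 10, 15, 16] has size 4 > 3, so it alone needs 4 colors.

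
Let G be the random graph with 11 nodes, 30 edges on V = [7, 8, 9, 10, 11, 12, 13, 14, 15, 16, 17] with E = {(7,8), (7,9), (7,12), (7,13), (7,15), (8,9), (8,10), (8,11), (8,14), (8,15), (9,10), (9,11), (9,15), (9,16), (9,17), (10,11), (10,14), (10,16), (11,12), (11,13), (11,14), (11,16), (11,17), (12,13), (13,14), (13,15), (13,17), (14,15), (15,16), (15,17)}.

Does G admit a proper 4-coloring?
A valid 4-coloring: color 1: [11, 15]; color 2: [9, 12, 14]; color 3: [8, 13, 16]; color 4: [7, 10, 17].
(χ(G) = 4 ≤ 4.)

Yes, G is 4-colorable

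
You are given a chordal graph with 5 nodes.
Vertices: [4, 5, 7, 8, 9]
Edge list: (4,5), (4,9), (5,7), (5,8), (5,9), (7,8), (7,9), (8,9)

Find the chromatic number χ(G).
Clique number ω(G) = 4 (lower bound: χ ≥ ω).
The clique on [5, 7, 8, 9] has size 4, forcing χ ≥ 4, and the coloring below uses 4 colors, so χ(G) = 4.
A valid 4-coloring: color 1: [9]; color 2: [5]; color 3: [4, 7]; color 4: [8].

χ(G) = 4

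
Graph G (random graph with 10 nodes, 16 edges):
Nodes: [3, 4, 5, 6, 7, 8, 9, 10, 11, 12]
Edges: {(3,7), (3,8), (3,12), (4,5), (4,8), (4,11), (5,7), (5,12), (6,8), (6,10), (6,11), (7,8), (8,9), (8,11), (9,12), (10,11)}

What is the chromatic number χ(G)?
χ(G) = 3

Clique number ω(G) = 3 (lower bound: χ ≥ ω).
The clique on [4, 8, 11] has size 3, forcing χ ≥ 3, and the coloring below uses 3 colors, so χ(G) = 3.
A valid 3-coloring: color 1: [8, 10, 12]; color 2: [3, 5, 9, 11]; color 3: [4, 6, 7].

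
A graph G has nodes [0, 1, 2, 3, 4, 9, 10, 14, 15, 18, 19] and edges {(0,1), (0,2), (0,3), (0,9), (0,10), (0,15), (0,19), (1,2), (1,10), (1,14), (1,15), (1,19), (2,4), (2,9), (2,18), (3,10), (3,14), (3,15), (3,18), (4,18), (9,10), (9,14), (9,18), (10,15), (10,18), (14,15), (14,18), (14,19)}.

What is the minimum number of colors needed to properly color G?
Clique number ω(G) = 4 (lower bound: χ ≥ ω).
The clique on [0, 1, 10, 15] has size 4, forcing χ ≥ 4, and the coloring below uses 4 colors, so χ(G) = 4.
A valid 4-coloring: color 1: [0, 18]; color 2: [2, 10, 14]; color 3: [1, 3, 4, 9]; color 4: [15, 19].

χ(G) = 4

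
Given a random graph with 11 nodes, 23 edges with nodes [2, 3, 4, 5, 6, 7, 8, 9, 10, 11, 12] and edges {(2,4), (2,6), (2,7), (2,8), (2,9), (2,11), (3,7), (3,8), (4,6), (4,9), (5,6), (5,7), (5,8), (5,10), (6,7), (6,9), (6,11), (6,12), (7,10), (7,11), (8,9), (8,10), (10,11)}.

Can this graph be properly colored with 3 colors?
The clique on vertices [2, 4, 6, 9] has size 4 > 3, so it alone needs 4 colors.

No, G is not 3-colorable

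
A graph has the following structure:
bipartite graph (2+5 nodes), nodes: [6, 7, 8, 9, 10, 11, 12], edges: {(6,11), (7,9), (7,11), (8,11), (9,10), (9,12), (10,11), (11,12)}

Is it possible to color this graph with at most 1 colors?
No, G is not 1-colorable

Edge (9,10) forces its endpoints to differ, so 1 color is not enough.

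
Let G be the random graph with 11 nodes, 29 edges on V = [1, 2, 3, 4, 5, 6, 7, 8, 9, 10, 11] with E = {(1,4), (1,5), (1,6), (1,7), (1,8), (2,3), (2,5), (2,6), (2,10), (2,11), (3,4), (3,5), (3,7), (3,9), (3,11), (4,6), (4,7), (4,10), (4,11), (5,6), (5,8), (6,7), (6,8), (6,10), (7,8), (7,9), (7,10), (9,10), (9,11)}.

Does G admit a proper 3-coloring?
No, G is not 3-colorable

The clique on vertices [1, 5, 6, 8] has size 4 > 3, so it alone needs 4 colors.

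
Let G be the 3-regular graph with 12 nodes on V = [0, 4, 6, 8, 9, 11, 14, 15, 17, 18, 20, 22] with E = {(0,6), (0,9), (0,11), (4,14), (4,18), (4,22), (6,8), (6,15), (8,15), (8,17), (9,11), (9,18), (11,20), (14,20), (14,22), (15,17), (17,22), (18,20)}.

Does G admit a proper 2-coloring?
The clique on vertices [0, 9, 11] has size 3 > 2, so it alone needs 3 colors.

No, G is not 2-colorable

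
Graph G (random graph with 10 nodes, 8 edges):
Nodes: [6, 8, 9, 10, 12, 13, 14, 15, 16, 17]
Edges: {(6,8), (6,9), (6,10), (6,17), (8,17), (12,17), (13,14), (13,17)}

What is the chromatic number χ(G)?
Clique number ω(G) = 3 (lower bound: χ ≥ ω).
The clique on [6, 8, 17] has size 3, forcing χ ≥ 3, and the coloring below uses 3 colors, so χ(G) = 3.
A valid 3-coloring: color 1: [9, 10, 14, 15, 16, 17]; color 2: [6, 12, 13]; color 3: [8].

χ(G) = 3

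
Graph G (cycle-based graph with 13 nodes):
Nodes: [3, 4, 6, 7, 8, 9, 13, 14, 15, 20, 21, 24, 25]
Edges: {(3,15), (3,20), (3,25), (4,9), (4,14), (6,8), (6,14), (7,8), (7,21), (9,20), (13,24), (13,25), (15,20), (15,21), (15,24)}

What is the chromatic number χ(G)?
χ(G) = 3

Clique number ω(G) = 3 (lower bound: χ ≥ ω).
The clique on [3, 15, 20] has size 3, forcing χ ≥ 3, and the coloring below uses 3 colors, so χ(G) = 3.
A valid 3-coloring: color 1: [4, 6, 7, 15, 25]; color 2: [8, 13, 14, 20, 21]; color 3: [3, 9, 24].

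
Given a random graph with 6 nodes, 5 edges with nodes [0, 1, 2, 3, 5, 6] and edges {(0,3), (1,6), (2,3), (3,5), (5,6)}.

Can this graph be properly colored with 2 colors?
Yes, G is 2-colorable

A valid 2-coloring: color 1: [3, 6]; color 2: [0, 1, 2, 5].
(χ(G) = 2 ≤ 2.)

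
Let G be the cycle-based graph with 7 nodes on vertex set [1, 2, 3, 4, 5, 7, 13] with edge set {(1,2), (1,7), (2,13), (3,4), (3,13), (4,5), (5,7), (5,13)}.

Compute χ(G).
χ(G) = 3

Clique number ω(G) = 2 (lower bound: χ ≥ ω).
Odd cycle [1, 2, 13, 5, 7] needs 3 colors (χ ≥ 3).
The coloring below uses 3 colors, so χ(G) = 3.
A valid 3-coloring: color 1: [2, 3, 5]; color 2: [1, 4, 13]; color 3: [7].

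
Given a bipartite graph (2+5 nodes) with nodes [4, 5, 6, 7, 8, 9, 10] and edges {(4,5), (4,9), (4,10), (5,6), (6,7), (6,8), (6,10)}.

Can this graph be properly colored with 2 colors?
A valid 2-coloring: color 1: [4, 6]; color 2: [5, 7, 8, 9, 10].
(χ(G) = 2 ≤ 2.)

Yes, G is 2-colorable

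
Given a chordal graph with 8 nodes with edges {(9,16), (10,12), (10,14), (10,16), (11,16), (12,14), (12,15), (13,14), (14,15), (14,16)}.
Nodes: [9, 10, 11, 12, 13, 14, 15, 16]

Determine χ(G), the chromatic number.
Clique number ω(G) = 3 (lower bound: χ ≥ ω).
The clique on [10, 14, 16] has size 3, forcing χ ≥ 3, and the coloring below uses 3 colors, so χ(G) = 3.
A valid 3-coloring: color 1: [9, 11, 14]; color 2: [12, 13, 16]; color 3: [10, 15].

χ(G) = 3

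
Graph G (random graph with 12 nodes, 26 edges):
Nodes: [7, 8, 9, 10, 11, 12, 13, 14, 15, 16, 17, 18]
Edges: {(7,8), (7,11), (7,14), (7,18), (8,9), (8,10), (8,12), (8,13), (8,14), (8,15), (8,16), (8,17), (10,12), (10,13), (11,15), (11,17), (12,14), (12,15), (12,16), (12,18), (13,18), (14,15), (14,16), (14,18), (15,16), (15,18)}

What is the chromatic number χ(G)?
Clique number ω(G) = 5 (lower bound: χ ≥ ω).
The clique on [8, 12, 14, 15, 16] has size 5, forcing χ ≥ 5, and the coloring below uses 5 colors, so χ(G) = 5.
A valid 5-coloring: color 1: [8, 11, 18]; color 2: [7, 9, 10, 15, 17]; color 3: [12, 13]; color 4: [14]; color 5: [16].

χ(G) = 5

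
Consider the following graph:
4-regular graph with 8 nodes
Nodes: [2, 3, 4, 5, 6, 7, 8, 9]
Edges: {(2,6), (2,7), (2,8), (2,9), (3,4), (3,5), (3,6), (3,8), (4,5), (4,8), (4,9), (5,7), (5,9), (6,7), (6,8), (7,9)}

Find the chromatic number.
Clique number ω(G) = 3 (lower bound: χ ≥ ω).
Suppose a proper 3-coloring c exists. The clique [2, 6, 7] takes 3 distinct colors; by symmetry let c(2) = 1, c(6) = 2, c(7) = 3.
- Vertex 8: neighbors [2, 6] already have colors [1, 2] ⇒ c(8) = 3.
- Vertex 3: neighbors [6, 8] already have colors [2, 3] ⇒ c(3) = 1.
- Vertex 4: neighbors [3, 8] already have colors [1, 3] ⇒ c(4) = 2.
- Vertex 5: neighbors [3, 4, 7] already have colors [1, 2, 3] — all 3 colors blocked. Contradiction.
The forced assignments end in a contradiction, so G has no proper 3-coloring (χ ≥ 4).
The coloring below uses 4 colors, so χ(G) = 4.
A valid 4-coloring: color 1: [8, 9]; color 2: [4, 6]; color 3: [3, 7]; color 4: [2, 5].

χ(G) = 4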